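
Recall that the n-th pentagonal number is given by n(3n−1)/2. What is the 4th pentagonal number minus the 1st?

21

4·(3·4 − 1)/2 = 22 and 1·(3·1 − 1)/2 = 1.
Difference: 22 − 1 = 21.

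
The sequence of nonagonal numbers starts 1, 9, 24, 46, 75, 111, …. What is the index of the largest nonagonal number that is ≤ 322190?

303

Solve n(7n−5)/2 ≤ 322190 for integer n.
n = 303 gives 320574 ≤ 322190, while n = 304 gives 322696 > 322190; so the answer is index 303.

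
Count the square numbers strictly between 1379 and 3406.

21

The n-th square number is n².
Smallest index with value > 1379: n = 38 (giving 1444).
Largest index with value < 3406: n = 58 (giving 3364).
Indices 38 through 58: 21 terms.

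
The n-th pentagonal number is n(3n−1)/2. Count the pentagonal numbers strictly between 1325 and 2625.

12

The n-th pentagonal number is n(3n−1)/2.
Smallest index with value > 1325: n = 30 (giving 1335).
Largest index with value < 2625: n = 41 (giving 2501).
Indices 30 through 41: 12 terms.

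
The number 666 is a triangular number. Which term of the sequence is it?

36

Set n(n+1)/2 = 666, giving n² + n − 1332 = 0.
So n = (-1 + 73) / 2 = 72/2 = 36.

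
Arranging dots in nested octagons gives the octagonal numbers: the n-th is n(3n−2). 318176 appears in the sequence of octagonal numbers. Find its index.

Set n(3n−2) = 318176, giving 3n² − 2n − 318176 = 0.
The discriminant is 4 + 12·318176 = 3818116, and √3818116 = 1954.
So n = (2 + 1954) / 6 = 1956/6 = 326.
Check: 326·(3·326 − 2) = 318176. ✓

326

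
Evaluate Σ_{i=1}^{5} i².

Σ_{i=1}^{5} i² = 5·6·11/6 = 55.

55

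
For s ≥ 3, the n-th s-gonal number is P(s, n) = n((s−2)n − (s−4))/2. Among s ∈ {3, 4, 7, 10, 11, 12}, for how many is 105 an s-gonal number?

2

s = 3: P(3, 14) = 105. ✓
s = 4: P(4, 10) = 100 and P(4, 11) = 121; 105 is not s-gonal.
s = 7: P(7, 6) = 81 and P(7, 7) = 112; 105 is not s-gonal.
s = 10: P(10, 5) = 85 and P(10, 6) = 126; 105 is not s-gonal.
s = 11: P(11, 5) = 95 and P(11, 6) = 141; 105 is not s-gonal.
s = 12: P(12, 5) = 105. ✓
Hits: s ∈ {3, 12} → 2.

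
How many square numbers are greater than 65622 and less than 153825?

136

The n-th square number is n².
Smallest index with value > 65622: n = 257 (giving 66049).
Largest index with value < 153825: n = 392 (giving 153664).
Indices 257 through 392: 136 terms.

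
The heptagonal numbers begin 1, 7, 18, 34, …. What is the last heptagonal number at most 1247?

Solve n(5n−3)/2 ≤ 1247 for integer n.
n = 22 gives 1177 ≤ 1247, while n = 23 gives 1288 > 1247; so the answer is 1177.

1177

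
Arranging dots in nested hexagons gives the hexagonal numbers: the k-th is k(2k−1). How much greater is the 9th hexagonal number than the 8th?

33

Consecutive hexagonal numbers differ by 4n − 3: here 4·9 − 3 = 33.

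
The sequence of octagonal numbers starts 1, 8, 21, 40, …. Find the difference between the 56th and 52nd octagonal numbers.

1288

56·(3·56 − 2) = 9296 and 52·(3·52 − 2) = 8008.
Difference: 9296 − 8008 = 1288.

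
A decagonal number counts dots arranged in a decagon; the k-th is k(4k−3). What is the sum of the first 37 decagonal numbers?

68191

Σ i(4i−3) = 4Σi² − 3Σi over i = 1..37.
Σi = 703 and Σi² = 17575.
4·17575 − 3·703 = 68191.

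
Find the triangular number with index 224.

25200

The 224th triangular number is n(n+1)/2 with n = 224.
224·225/2 = 50400/2 = 25200.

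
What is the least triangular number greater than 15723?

15753

Solve n(n+1)/2 > 15723 for integer n.
The largest n with value ≤ 15723 is 176 (since 15576 ≤ 15723 < 15753), so the first above is n = 177, value 15753.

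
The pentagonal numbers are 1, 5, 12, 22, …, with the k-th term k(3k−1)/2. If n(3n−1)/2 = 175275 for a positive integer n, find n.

342

Set n(3n−1)/2 = 175275, giving 3n² − n − 350550 = 0.
The discriminant is 1 + 24·175275 = 4206601, and √4206601 = 2051.
So n = (1 + 2051) / 6 = 2052/6 = 342.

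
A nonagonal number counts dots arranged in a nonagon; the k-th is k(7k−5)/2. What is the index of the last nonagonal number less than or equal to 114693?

Solve n(7n−5)/2 ≤ 114693 for integer n.
n = 181 gives 114211 ≤ 114693, while n = 182 gives 115479 > 114693; so the answer is index 181.

181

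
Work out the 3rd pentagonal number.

The 3rd pentagonal number is n(3n−1)/2 with n = 3.
3·(3·3 − 1)/2 = 3·8/2 = 3·4 = 12.

12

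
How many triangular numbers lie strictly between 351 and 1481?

The n-th triangular number is n(n+1)/2.
Smallest index with value > 351: n = 27 (giving 378).
Largest index with value < 1481: n = 53 (giving 1431).
Indices 27 through 53: 27 terms.

27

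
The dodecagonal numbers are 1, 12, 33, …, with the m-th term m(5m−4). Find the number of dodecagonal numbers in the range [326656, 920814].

174

The n-th dodecagonal number is n(5n−4).
Smallest index with value ≥ 326656: n = 256 (giving 326656).
Largest index with value ≤ 920814: n = 429 (giving 918489).
Indices 256 through 429: 174 terms.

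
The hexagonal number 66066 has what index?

Set n(2n−1) = 66066, giving 2n² − n − 66066 = 0.
The discriminant is 1 + 8·66066 = 528529, and √528529 = 727.
So n = (1 + 727) / 4 = 728/4 = 182.

182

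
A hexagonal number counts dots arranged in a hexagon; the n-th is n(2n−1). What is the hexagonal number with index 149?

149·(2·149 − 1) = 149·297 = 44253.

44253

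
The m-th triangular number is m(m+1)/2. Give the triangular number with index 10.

The 10th triangular number is n(n+1)/2 with n = 10.
10·11/2 = 110/2 = 55.

55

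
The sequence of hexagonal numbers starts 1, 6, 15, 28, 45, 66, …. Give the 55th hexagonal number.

The 55th hexagonal number is n(2n−1) with n = 55.
55·(2·55 − 1) = 55·109 = 5995.

5995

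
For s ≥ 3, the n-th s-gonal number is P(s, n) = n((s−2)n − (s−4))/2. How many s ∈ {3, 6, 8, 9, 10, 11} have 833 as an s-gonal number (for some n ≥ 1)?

s = 3: P(3, 40) = 820 and P(3, 41) = 861; 833 is not s-gonal.
s = 6: P(6, 20) = 780 and P(6, 21) = 861; 833 is not s-gonal.
s = 8: P(8, 17) = 833. ✓
s = 9: P(9, 15) = 750 and P(9, 16) = 856; 833 is not s-gonal.
s = 10: P(10, 14) = 742 and P(10, 15) = 855; 833 is not s-gonal.
s = 11: P(11, 14) = 833. ✓
Hits: s ∈ {8, 11} → 2.

2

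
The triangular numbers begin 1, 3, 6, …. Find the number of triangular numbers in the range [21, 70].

The n-th triangular number is n(n+1)/2.
Smallest index with value ≥ 21: n = 6 (giving 21).
Largest index with value ≤ 70: n = 11 (giving 66).
Indices 6 through 11: 6 terms.

6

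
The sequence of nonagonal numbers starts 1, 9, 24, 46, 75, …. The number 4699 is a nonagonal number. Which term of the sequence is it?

37

Set n(7n−5)/2 = 4699, giving 7n² − 5n − 9398 = 0.
So n = (5 + 513) / 14 = 518/14 = 37.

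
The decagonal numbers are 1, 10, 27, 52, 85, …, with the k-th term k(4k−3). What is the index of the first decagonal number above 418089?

324

Solve n(4n−3) > 418089 for integer n.
The largest n with value ≤ 418089 is 323 (since 416347 ≤ 418089 < 418932), so the first above is n = 324, value 418932.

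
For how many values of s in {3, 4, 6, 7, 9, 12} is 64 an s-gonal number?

2

s = 3: P(3, 10) = 55 and P(3, 11) = 66; 64 is not s-gonal.
s = 4: P(4, 8) = 64. ✓
s = 6: P(6, 5) = 45 and P(6, 6) = 66; 64 is not s-gonal.
s = 7: P(7, 5) = 55 and P(7, 6) = 81; 64 is not s-gonal.
s = 9: P(9, 4) = 46 and P(9, 5) = 75; 64 is not s-gonal.
s = 12: P(12, 4) = 64. ✓
Hits: s ∈ {4, 12} → 2.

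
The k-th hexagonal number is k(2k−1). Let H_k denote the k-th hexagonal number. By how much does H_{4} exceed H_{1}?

27

4·(2·4 − 1) = 28 and 1·(2·1 − 1) = 1.
Difference: 28 − 1 = 27.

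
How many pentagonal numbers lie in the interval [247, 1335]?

The n-th pentagonal number is n(3n−1)/2.
Smallest index with value ≥ 247: n = 13 (giving 247).
Largest index with value ≤ 1335: n = 30 (giving 1335).
Indices 13 through 30: 18 terms.

18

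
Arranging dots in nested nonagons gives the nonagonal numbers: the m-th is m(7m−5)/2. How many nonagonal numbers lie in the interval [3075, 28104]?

The n-th nonagonal number is n(7n−5)/2.
Smallest index with value ≥ 3075: n = 30 (giving 3075).
Largest index with value ≤ 28104: n = 89 (giving 27501).
Indices 30 through 89: 60 terms.

60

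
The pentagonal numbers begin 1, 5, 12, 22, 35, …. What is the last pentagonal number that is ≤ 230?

Solve n(3n−1)/2 ≤ 230 for integer n.
n = 12 gives 210 ≤ 230, while n = 13 gives 247 > 230; so the answer is 210.

210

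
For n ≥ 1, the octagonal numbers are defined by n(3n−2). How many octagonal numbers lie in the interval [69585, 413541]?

219

The n-th octagonal number is n(3n−2).
Smallest index with value ≥ 69585: n = 153 (giving 69921).
Largest index with value ≤ 413541: n = 371 (giving 412181).
Indices 153 through 371: 219 terms.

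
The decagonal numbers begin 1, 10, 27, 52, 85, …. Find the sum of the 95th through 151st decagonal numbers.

3490091

Σ i(4i−3) = 4Σi² − 3Σi over i = 95..151.
Σi = 11476 − 4465 = 7011 and Σi² = 1159076 − 281295 = 877781.
4·877781 − 3·7011 = 3490091.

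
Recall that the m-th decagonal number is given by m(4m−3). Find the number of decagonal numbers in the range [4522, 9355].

15

The n-th decagonal number is n(4n−3).
Smallest index with value ≥ 4522: n = 34 (giving 4522).
Largest index with value ≤ 9355: n = 48 (giving 9072).
Indices 34 through 48: 15 terms.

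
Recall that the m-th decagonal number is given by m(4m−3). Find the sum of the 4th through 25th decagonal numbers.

Σ i(4i−3) = 4Σi² − 3Σi over i = 4..25.
Σi = 325 − 6 = 319 and Σi² = 5525 − 14 = 5511.
4·5511 − 3·319 = 21087.

21087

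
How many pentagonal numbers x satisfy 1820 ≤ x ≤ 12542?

The n-th pentagonal number is n(3n−1)/2.
Smallest index with value ≥ 1820: n = 35 (giving 1820).
Largest index with value ≤ 12542: n = 91 (giving 12376).
Indices 35 through 91: 57 terms.

57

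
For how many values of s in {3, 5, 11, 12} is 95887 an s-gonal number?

s = 3: P(3, 437) = 95703 and P(3, 438) = 96141; 95887 is not s-gonal.
s = 5: P(5, 253) = 95887. ✓
s = 11: P(11, 146) = 95411 and P(11, 147) = 96726; 95887 is not s-gonal.
s = 12: P(12, 138) = 94668 and P(12, 139) = 96049; 95887 is not s-gonal.
Hits: s ∈ {5} → 1.

1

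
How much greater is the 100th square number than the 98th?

100² = 10000 and 98² = 9604.
Difference: 10000 − 9604 = 396.

396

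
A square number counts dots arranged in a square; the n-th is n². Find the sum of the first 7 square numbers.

Σ_{i=1}^{7} i² = 7·8·15/6 = 140.

140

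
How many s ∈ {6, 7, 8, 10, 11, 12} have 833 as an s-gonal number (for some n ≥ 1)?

s = 6: P(6, 20) = 780 and P(6, 21) = 861; 833 is not s-gonal.
s = 7: P(7, 18) = 783 and P(7, 19) = 874; 833 is not s-gonal.
s = 8: P(8, 17) = 833. ✓
s = 10: P(10, 14) = 742 and P(10, 15) = 855; 833 is not s-gonal.
s = 11: P(11, 14) = 833. ✓
s = 12: P(12, 13) = 793 and P(12, 14) = 924; 833 is not s-gonal.
Hits: s ∈ {8, 11} → 2.

2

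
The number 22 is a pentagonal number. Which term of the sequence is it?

Set n(3n−1)/2 = 22, giving 3n² − n − 44 = 0.
So n = (1 + 23) / 6 = 24/6 = 4.

4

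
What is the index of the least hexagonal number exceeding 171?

Solve n(2n−1) > 171 for integer n.
The largest n with value ≤ 171 is 9 (since 153 ≤ 171 < 190), so the first above is n = 10, value 190.

10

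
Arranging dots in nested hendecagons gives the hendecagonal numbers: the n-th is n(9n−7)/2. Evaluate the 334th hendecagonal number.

500833

The 334th hendecagonal number is n(9n−7)/2 with n = 334.
334·(9·334 − 7)/2 = 334·2999/2 = 500833.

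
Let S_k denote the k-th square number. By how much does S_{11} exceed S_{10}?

21

n² − (n−1)² = 2n − 1, so 11² − 10² = 2·11 − 1 = 21.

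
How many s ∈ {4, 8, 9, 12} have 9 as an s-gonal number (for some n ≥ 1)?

2

s = 4: P(4, 3) = 9. ✓
s = 8: P(8, 2) = 8 and P(8, 3) = 21; 9 is not s-gonal.
s = 9: P(9, 2) = 9. ✓
s = 12: P(12, 1) = 1 and P(12, 2) = 12; 9 is not s-gonal.
Hits: s ∈ {4, 9} → 2.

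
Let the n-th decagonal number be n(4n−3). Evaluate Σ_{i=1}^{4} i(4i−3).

90

Σ i(4i−3) = 4Σi² − 3Σi over i = 1..4.
Σi = 10 and Σi² = 30.
4·30 − 3·10 = 90.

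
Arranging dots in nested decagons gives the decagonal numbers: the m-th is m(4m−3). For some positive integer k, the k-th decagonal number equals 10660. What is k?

Set n(4n−3) = 10660, giving 4n² − 3n − 10660 = 0.
The discriminant is 9 + 16·10660 = 170569, and √170569 = 413.
So n = (3 + 413) / 8 = 416/8 = 52.
Check: 52·(4·52 − 3) = 10660. ✓

52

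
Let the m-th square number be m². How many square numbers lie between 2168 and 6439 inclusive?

The n-th square number is n².
Smallest index with value ≥ 2168: n = 47 (giving 2209).
Largest index with value ≤ 6439: n = 80 (giving 6400).
Indices 47 through 80: 34 terms.

34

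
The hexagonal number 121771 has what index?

247

Set n(2n−1) = 121771, giving 2n² − n − 121771 = 0.
The discriminant is 1 + 8·121771 = 974169, and √974169 = 987.
So n = (1 + 987) / 4 = 988/4 = 247.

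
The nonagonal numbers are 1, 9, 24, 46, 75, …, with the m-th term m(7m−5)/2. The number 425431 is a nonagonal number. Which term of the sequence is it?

Set n(7n−5)/2 = 425431, giving 7n² − 5n − 850862 = 0.
So n = (5 + 4881) / 14 = 4886/14 = 349.

349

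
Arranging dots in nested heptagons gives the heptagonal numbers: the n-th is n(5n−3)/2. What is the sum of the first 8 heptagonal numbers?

Σ i(5i−3)/2 = (5Σi² − 3Σi) / 2 over i = 1..8.
Σi = 36 and Σi² = 204.
(5·204 − 3·36) / 2 = 912/2 = 456.

456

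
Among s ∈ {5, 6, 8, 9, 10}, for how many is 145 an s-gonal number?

1

s = 5: P(5, 10) = 145. ✓
s = 6: P(6, 8) = 120 and P(6, 9) = 153; 145 is not s-gonal.
s = 8: P(8, 7) = 133 and P(8, 8) = 176; 145 is not s-gonal.
s = 9: P(9, 6) = 111 and P(9, 7) = 154; 145 is not s-gonal.
s = 10: P(10, 6) = 126 and P(10, 7) = 175; 145 is not s-gonal.
Hits: s ∈ {5} → 1.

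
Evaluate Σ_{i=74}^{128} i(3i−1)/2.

859595

Σ i(3i−1)/2 = (3Σi² − Σi) / 2 over i = 74..128.
Σi = 8256 − 2701 = 5555 and Σi² = 707264 − 132349 = 574915.
(3·574915 − 1·5555) / 2 = 1719190/2 = 859595.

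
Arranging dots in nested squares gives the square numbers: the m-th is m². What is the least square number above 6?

9

Solve n² > 6 for integer n.
The largest n with value ≤ 6 is 2 (since 4 ≤ 6 < 9), so the first above is n = 3, value 9.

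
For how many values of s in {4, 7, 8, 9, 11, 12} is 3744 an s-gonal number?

s = 4: P(4, 61) = 3721 and P(4, 62) = 3844; 3744 is not s-gonal.
s = 7: P(7, 39) = 3744. ✓
s = 8: P(8, 35) = 3605 and P(8, 36) = 3816; 3744 is not s-gonal.
s = 9: P(9, 33) = 3729 and P(9, 34) = 3961; 3744 is not s-gonal.
s = 11: P(11, 29) = 3683 and P(11, 30) = 3945; 3744 is not s-gonal.
s = 12: P(12, 27) = 3537 and P(12, 28) = 3808; 3744 is not s-gonal.
Hits: s ∈ {7} → 1.

1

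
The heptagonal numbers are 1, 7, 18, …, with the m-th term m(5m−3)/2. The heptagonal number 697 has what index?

17

Set n(5n−3)/2 = 697, giving 5n² − 3n − 1394 = 0.
The discriminant is 9 + 40·697 = 27889, and √27889 = 167.
So n = (3 + 167) / 10 = 170/10 = 17.
Check: 17·(5·17 − 3)/2 = 697. ✓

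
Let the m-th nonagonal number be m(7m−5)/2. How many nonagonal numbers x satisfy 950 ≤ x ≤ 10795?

The n-th nonagonal number is n(7n−5)/2.
Smallest index with value ≥ 950: n = 17 (giving 969).
Largest index with value ≤ 10795: n = 55 (giving 10450).
Indices 17 through 55: 39 terms.

39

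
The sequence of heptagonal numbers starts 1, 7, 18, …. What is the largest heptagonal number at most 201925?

201214

Solve n(5n−3)/2 ≤ 201925 for integer n.
n = 284 gives 201214 ≤ 201925, while n = 285 gives 202635 > 201925; so the answer is 201214.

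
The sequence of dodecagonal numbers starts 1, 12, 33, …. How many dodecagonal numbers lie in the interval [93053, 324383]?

119

The n-th dodecagonal number is n(5n−4).
Smallest index with value ≥ 93053: n = 137 (giving 93297).
Largest index with value ≤ 324383: n = 255 (giving 324105).
Indices 137 through 255: 119 terms.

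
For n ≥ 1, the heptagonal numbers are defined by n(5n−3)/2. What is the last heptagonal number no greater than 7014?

Solve n(5n−3)/2 ≤ 7014 for integer n.
n = 53 gives 6943 ≤ 7014, while n = 54 gives 7209 > 7014; so the answer is 6943.

6943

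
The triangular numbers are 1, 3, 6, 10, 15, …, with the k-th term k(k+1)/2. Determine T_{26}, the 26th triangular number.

351

The 26th triangular number is n(n+1)/2 with n = 26.
26·27/2 = 702/2 = 351.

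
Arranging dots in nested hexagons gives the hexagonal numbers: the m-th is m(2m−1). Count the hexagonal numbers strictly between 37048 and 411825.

318

The n-th hexagonal number is n(2n−1).
Smallest index with value > 37048: n = 137 (giving 37401).
Largest index with value < 411825: n = 454 (giving 411778).
Indices 137 through 454: 318 terms.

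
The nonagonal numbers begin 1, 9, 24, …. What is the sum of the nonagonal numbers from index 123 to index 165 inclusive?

Σ i(7i−5)/2 = (7Σi² − 5Σi) / 2 over i = 123..165.
Σi = 13695 − 7503 = 6192 and Σi² = 1511015 − 612745 = 898270.
(7·898270 − 5·6192) / 2 = 6256930/2 = 3128465.

3128465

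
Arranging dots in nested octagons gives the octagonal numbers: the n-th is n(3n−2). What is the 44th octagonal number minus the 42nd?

44·(3·44 − 2) = 5720 and 42·(3·42 − 2) = 5208.
Difference: 5720 − 5208 = 512.

512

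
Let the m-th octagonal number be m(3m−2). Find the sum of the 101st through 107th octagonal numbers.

225764

Σ i(3i−2) = 3Σi² − 2Σi over i = 101..107.
Σi = 5778 − 5050 = 728 and Σi² = 414090 − 338350 = 75740.
3·75740 − 2·728 = 225764.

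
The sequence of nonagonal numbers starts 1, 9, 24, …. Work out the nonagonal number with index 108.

40554

The 108th nonagonal number is n(7n−5)/2 with n = 108.
108·(7·108 − 5)/2 = 108·751/2 = 40554.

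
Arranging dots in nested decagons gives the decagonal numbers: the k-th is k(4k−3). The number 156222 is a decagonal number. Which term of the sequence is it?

198

Set n(4n−3) = 156222, giving 4n² − 3n − 156222 = 0.
The discriminant is 9 + 16·156222 = 2499561, and √2499561 = 1581.
So n = (3 + 1581) / 8 = 1584/8 = 198.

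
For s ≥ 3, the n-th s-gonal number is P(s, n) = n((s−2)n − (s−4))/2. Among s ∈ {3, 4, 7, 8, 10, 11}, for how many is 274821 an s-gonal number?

s = 3: P(3, 740) = 274170 and P(3, 741) = 274911; 274821 is not s-gonal.
s = 4: P(4, 524) = 274576 and P(4, 525) = 275625; 274821 is not s-gonal.
s = 7: P(7, 331) = 273406 and P(7, 332) = 275062; 274821 is not s-gonal.
s = 8: P(8, 303) = 274821. ✓
s = 10: P(10, 262) = 273790 and P(10, 263) = 275887; 274821 is not s-gonal.
s = 11: P(11, 247) = 273676 and P(11, 248) = 275900; 274821 is not s-gonal.
Hits: s ∈ {8} → 1.

1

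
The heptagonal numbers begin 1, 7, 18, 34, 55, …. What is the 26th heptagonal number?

The 26th heptagonal number is n(5n−3)/2 with n = 26.
26·(5·26 − 3)/2 = 26·127/2 = 1651.

1651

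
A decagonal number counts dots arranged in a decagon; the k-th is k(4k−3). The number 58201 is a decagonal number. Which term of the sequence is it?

121

Set n(4n−3) = 58201, giving 4n² − 3n − 58201 = 0.
So n = (3 + 965) / 8 = 968/8 = 121.
Check: 121·(4·121 − 3) = 58201. ✓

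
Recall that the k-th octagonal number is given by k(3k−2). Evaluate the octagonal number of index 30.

The 30th octagonal number is n(3n−2) with n = 30.
30·(3·30 − 2) = 30·88 = 2640.

2640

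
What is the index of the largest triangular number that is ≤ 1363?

Solve n(n+1)/2 ≤ 1363 for integer n.
n = 51 gives 1326 ≤ 1363, while n = 52 gives 1378 > 1363; so the answer is index 51.

51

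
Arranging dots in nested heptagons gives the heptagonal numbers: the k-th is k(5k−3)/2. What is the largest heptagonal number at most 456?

403

Solve n(5n−3)/2 ≤ 456 for integer n.
n = 13 gives 403 ≤ 456, while n = 14 gives 469 > 456; so the answer is 403.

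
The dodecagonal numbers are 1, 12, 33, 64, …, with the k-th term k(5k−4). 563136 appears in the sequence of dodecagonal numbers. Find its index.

Set n(5n−4) = 563136, giving 5n² − 4n − 563136 = 0.
So n = (4 + 3356) / 10 = 3360/10 = 336.

336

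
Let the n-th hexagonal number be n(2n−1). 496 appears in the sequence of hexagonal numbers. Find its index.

Set n(2n−1) = 496, giving 2n² − n − 496 = 0.
So n = (1 + 63) / 4 = 64/4 = 16.

16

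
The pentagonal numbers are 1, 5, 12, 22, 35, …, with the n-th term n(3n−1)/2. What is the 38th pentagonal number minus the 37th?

112

Consecutive pentagonal numbers differ by 3n − 2: here 3·38 − 2 = 112.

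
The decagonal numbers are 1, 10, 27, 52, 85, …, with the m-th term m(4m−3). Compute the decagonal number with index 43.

43·(4·43 − 3) = 43·169 = 7267.

7267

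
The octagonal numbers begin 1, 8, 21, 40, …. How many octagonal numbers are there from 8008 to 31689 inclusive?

52

The n-th octagonal number is n(3n−2).
Smallest index with value ≥ 8008: n = 52 (giving 8008).
Largest index with value ≤ 31689: n = 103 (giving 31621).
Indices 52 through 103: 52 terms.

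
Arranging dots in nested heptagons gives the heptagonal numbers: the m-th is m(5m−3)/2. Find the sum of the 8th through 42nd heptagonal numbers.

62300

Σ i(5i−3)/2 = (5Σi² − 3Σi) / 2 over i = 8..42.
Σi = 903 − 28 = 875 and Σi² = 25585 − 140 = 25445.
(5·25445 − 3·875) / 2 = 124600/2 = 62300.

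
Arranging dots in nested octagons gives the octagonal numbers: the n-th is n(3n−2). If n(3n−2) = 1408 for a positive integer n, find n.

22

Set n(3n−2) = 1408, giving 3n² − 2n − 1408 = 0.
The discriminant is 4 + 12·1408 = 16900, and √16900 = 130.
So n = (2 + 130) / 6 = 132/6 = 22.
Check: 22·(3·22 − 2) = 1408. ✓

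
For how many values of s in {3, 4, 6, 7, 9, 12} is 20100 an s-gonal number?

s = 3: P(3, 200) = 20100. ✓
s = 4: P(4, 141) = 19881 and P(4, 142) = 20164; 20100 is not s-gonal.
s = 6: P(6, 100) = 19900 and P(6, 101) = 20301; 20100 is not s-gonal.
s = 7: P(7, 89) = 19669 and P(7, 90) = 20115; 20100 is not s-gonal.
s = 9: P(9, 76) = 20026 and P(9, 77) = 20559; 20100 is not s-gonal.
s = 12: P(12, 63) = 19593 and P(12, 64) = 20224; 20100 is not s-gonal.
Hits: s ∈ {3} → 1.

1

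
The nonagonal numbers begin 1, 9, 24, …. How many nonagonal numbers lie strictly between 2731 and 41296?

The n-th nonagonal number is n(7n−5)/2.
Smallest index with value > 2731: n = 29 (giving 2871).
Largest index with value < 41296: n = 108 (giving 40554).
Indices 29 through 108: 80 terms.

80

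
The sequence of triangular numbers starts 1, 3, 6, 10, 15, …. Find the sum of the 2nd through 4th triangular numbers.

Σ i(i+1)/2 = (Σi² + Σi) / 2 over i = 2..4.
Σi = 10 − 1 = 9 and Σi² = 30 − 1 = 29.
(1·29 + 1·9) / 2 = 38/2 = 19.

19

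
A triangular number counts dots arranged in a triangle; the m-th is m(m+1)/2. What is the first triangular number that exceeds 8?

10

Solve n(n+1)/2 > 8 for integer n.
The largest n with value ≤ 8 is 3 (since 6 ≤ 8 < 10), so the first above is n = 4, value 10.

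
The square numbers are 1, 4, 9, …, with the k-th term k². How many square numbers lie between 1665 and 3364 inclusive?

The n-th square number is n².
Smallest index with value ≥ 1665: n = 41 (giving 1681).
Largest index with value ≤ 3364: n = 58 (giving 3364).
Indices 41 through 58: 18 terms.

18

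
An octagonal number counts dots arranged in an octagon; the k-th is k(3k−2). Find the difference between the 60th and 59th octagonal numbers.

355

Consecutive octagonal numbers differ by 6n − 5: here 6·60 − 5 = 355.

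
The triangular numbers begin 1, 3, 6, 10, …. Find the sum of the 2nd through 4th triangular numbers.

Σ i(i+1)/2 = (Σi² + Σi) / 2 over i = 2..4.
Σi = 10 − 1 = 9 and Σi² = 30 − 1 = 29.
(1·29 + 1·9) / 2 = 38/2 = 19.

19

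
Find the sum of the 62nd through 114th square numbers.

Σ_{i=62}^{114} i² = 500365 − 77531 = 422834.

422834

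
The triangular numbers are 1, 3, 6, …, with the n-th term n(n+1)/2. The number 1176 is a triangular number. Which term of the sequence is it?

48

Set n(n+1)/2 = 1176, giving n² + n − 2352 = 0.
The discriminant is 1 + 8·1176 = 9409, and √9409 = 97.
So n = (-1 + 97) / 2 = 96/2 = 48.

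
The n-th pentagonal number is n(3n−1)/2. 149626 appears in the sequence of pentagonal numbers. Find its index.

316

Set n(3n−1)/2 = 149626, giving 3n² − n − 299252 = 0.
The discriminant is 1 + 24·149626 = 3591025, and √3591025 = 1895.
So n = (1 + 1895) / 6 = 1896/6 = 316.
Check: 316·(3·316 − 1)/2 = 149626. ✓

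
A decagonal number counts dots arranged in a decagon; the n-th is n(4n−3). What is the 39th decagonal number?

The 39th decagonal number is n(4n−3) with n = 39.
39·(4·39 − 3) = 39·153 = 5967.

5967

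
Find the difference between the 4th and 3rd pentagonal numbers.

Consecutive pentagonal numbers differ by 3n − 2: here 3·4 − 2 = 10.

10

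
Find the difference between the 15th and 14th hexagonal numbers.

Consecutive hexagonal numbers differ by 4n − 3: here 4·15 − 3 = 57.

57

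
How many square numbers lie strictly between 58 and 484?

The n-th square number is n².
Smallest index with value > 58: n = 8 (giving 64).
Largest index with value < 484: n = 21 (giving 441).
Indices 8 through 21: 14 terms.

14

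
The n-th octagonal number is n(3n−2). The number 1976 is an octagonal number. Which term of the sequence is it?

26

Set n(3n−2) = 1976, giving 3n² − 2n − 1976 = 0.
The discriminant is 4 + 12·1976 = 23716, and √23716 = 154.
So n = (2 + 154) / 6 = 156/6 = 26.
Check: 26·(3·26 − 2) = 1976. ✓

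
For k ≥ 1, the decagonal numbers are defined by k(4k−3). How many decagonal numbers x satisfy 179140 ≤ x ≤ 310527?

68

The n-th decagonal number is n(4n−3).
Smallest index with value ≥ 179140: n = 212 (giving 179140).
Largest index with value ≤ 310527: n = 279 (giving 310527).
Indices 212 through 279: 68 terms.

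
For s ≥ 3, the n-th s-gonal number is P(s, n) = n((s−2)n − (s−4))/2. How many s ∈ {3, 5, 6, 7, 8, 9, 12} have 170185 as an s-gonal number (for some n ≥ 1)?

1

s = 3: P(3, 582) = 169653 and P(3, 583) = 170236; 170185 is not s-gonal.
s = 5: P(5, 337) = 170185. ✓
s = 6: P(6, 291) = 169071 and P(6, 292) = 170236; 170185 is not s-gonal.
s = 7: P(7, 261) = 169911 and P(7, 262) = 171217; 170185 is not s-gonal.
s = 8: P(8, 238) = 169456 and P(8, 239) = 170885; 170185 is not s-gonal.
s = 9: P(9, 220) = 168850 and P(9, 221) = 170391; 170185 is not s-gonal.
s = 12: P(12, 184) = 168544 and P(12, 185) = 170385; 170185 is not s-gonal.
Hits: s ∈ {5} → 1.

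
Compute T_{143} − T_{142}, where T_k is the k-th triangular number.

143

Consecutive triangular numbers differ by n: T_{143} − T_{142} = 143.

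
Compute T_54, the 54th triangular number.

The 54th triangular number is n(n+1)/2 with n = 54.
54·55/2 = 2970/2 = 1485.

1485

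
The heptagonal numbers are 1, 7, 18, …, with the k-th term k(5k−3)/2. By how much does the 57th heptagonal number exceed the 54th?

828

57·(5·57 − 3)/2 = 8037 and 54·(5·54 − 3)/2 = 7209.
Difference: 8037 − 7209 = 828.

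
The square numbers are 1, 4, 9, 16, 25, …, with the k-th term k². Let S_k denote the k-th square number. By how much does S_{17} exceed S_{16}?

33

n² − (n−1)² = 2n − 1, so 17² − 16² = 2·17 − 1 = 33.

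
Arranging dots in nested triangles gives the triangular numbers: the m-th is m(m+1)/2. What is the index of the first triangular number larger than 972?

Solve n(n+1)/2 > 972 for integer n.
The largest n with value ≤ 972 is 43 (since 946 ≤ 972 < 990), so the first above is n = 44, value 990.

44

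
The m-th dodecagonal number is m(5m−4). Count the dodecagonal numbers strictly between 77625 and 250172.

The n-th dodecagonal number is n(5n−4).
Smallest index with value > 77625: n = 126 (giving 78876).
Largest index with value < 250172: n = 224 (giving 249984).
Indices 126 through 224: 99 terms.

99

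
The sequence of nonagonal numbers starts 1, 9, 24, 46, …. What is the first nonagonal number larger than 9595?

Solve n(7n−5)/2 > 9595 for integer n.
The largest n with value ≤ 9595 is 52 (since 9334 ≤ 9595 < 9699), so the first above is n = 53, value 9699.

9699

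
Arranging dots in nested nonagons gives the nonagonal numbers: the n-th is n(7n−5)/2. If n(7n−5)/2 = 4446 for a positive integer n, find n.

36

Set n(7n−5)/2 = 4446, giving 7n² − 5n − 8892 = 0.
The discriminant is 25 + 56·4446 = 249001, and √249001 = 499.
So n = (5 + 499) / 14 = 504/14 = 36.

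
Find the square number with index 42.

1764

The 42nd square number is n² with n = 42.
42² = 1764.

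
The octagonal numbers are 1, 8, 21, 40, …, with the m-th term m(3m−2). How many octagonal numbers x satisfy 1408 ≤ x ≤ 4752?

19

The n-th octagonal number is n(3n−2).
Smallest index with value ≥ 1408: n = 22 (giving 1408).
Largest index with value ≤ 4752: n = 40 (giving 4720).
Indices 22 through 40: 19 terms.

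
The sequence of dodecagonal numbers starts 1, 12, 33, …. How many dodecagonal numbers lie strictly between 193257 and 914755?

The n-th dodecagonal number is n(5n−4).
Smallest index with value > 193257: n = 198 (giving 195228).
Largest index with value < 914755: n = 428 (giving 914208).
Indices 198 through 428: 231 terms.

231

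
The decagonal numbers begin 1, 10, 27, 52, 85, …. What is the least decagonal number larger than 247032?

247257

Solve n(4n−3) > 247032 for integer n.
The largest n with value ≤ 247032 is 248 (since 245272 ≤ 247032 < 247257), so the first above is n = 249, value 247257.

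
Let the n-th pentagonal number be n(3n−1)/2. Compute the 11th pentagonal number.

176

The 11th pentagonal number is n(3n−1)/2 with n = 11.
11·(3·11 − 1)/2 = 11·32/2 = 11·16 = 176.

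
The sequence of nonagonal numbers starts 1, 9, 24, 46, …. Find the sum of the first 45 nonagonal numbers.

Σ i(7i−5)/2 = (7Σi² − 5Σi) / 2 over i = 1..45.
Σi = 1035 and Σi² = 31395.
(7·31395 − 5·1035) / 2 = 214590/2 = 107295.

107295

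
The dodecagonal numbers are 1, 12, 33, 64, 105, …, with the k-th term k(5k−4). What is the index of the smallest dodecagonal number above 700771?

Solve n(5n−4) > 700771 for integer n.
The largest n with value ≤ 700771 is 374 (since 697884 ≤ 700771 < 701625), so the first above is n = 375, value 701625.

375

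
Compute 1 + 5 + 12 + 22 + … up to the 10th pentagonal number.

Σ i(3i−1)/2 = (3Σi² − Σi) / 2 over i = 1..10.
Σi = 55 and Σi² = 385.
(3·385 − 1·55) / 2 = 1100/2 = 550.

550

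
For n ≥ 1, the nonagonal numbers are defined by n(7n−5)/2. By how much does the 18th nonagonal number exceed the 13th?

18·(7·18 − 5)/2 = 1089 and 13·(7·13 − 5)/2 = 559.
Difference: 1089 − 559 = 530.

530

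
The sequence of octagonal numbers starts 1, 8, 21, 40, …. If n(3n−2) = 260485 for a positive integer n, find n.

295

Set n(3n−2) = 260485, giving 3n² − 2n − 260485 = 0.
The discriminant is 4 + 12·260485 = 3125824, and √3125824 = 1768.
So n = (2 + 1768) / 6 = 1770/6 = 295.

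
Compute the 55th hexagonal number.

5995

55·(2·55 − 1) = 55·109 = 5995.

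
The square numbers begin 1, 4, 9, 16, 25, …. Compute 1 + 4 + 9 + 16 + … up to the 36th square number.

16206

Σ_{i=1}^{36} i² = 36·37·73/6 = 16206.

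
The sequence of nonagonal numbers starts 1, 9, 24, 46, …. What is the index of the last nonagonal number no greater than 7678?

47

Solve n(7n−5)/2 ≤ 7678 for integer n.
n = 47 gives 7614 ≤ 7678, while n = 48 gives 7944 > 7678; so the answer is index 47.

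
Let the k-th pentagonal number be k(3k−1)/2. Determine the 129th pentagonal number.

24897

The 129th pentagonal number is n(3n−1)/2 with n = 129.
129·(3·129 − 1)/2 = 129·386/2 = 129·193 = 24897.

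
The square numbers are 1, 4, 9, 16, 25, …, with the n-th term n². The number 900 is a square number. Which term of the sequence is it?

30

We need n² = 900, so n = √900 = 30.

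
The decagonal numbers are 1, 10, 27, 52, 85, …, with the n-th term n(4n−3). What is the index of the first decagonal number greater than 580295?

382

Solve n(4n−3) > 580295 for integer n.
The largest n with value ≤ 580295 is 381 (since 579501 ≤ 580295 < 582550), so the first above is n = 382, value 582550.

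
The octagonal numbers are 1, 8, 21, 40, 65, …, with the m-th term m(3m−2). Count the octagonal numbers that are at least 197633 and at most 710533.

231

The n-th octagonal number is n(3n−2).
Smallest index with value ≥ 197633: n = 257 (giving 197633).
Largest index with value ≤ 710533: n = 487 (giving 710533).
Indices 257 through 487: 231 terms.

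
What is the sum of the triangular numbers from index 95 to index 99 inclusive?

Σ i(i+1)/2 = (Σi² + Σi) / 2 over i = 95..99.
Σi = 4950 − 4465 = 485 and Σi² = 328350 − 281295 = 47055.
(1·47055 + 1·485) / 2 = 47540/2 = 23770.

23770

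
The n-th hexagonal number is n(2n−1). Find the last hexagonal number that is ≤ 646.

630

Solve n(2n−1) ≤ 646 for integer n.
n = 18 gives 630 ≤ 646, while n = 19 gives 703 > 646; so the answer is 630.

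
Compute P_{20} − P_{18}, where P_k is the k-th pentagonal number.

20·(3·20 − 1)/2 = 590 and 18·(3·18 − 1)/2 = 477.
Difference: 590 − 477 = 113.

113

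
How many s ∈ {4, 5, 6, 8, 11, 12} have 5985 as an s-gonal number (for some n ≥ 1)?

2

s = 4: P(4, 77) = 5929 and P(4, 78) = 6084; 5985 is not s-gonal.
s = 5: P(5, 63) = 5922 and P(5, 64) = 6112; 5985 is not s-gonal.
s = 6: P(6, 54) = 5778 and P(6, 55) = 5995; 5985 is not s-gonal.
s = 8: P(8, 45) = 5985. ✓
s = 11: P(11, 36) = 5706 and P(11, 37) = 6031; 5985 is not s-gonal.
s = 12: P(12, 35) = 5985. ✓
Hits: s ∈ {8, 12} → 2.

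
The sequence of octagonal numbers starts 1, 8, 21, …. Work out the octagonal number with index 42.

5208

The 42nd octagonal number is n(3n−2) with n = 42.
42·(3·42 − 2) = 42·124 = 5208.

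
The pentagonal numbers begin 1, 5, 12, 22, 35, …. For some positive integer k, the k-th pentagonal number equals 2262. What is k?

39

Set n(3n−1)/2 = 2262, giving 3n² − n − 4524 = 0.
The discriminant is 1 + 24·2262 = 54289, and √54289 = 233.
So n = (1 + 233) / 6 = 234/6 = 39.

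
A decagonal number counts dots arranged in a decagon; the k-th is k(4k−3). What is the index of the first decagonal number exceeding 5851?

Solve n(4n−3) > 5851 for integer n.
The largest n with value ≤ 5851 is 38 (since 5662 ≤ 5851 < 5967), so the first above is n = 39, value 5967.

39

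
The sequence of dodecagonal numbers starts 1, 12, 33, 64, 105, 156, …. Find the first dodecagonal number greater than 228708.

230265

Solve n(5n−4) > 228708 for integer n.
The largest n with value ≤ 228708 is 214 (since 228124 ≤ 228708 < 230265), so the first above is n = 215, value 230265.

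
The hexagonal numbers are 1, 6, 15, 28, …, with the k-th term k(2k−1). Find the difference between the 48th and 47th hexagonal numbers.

Consecutive hexagonal numbers differ by 4n − 3: here 4·48 − 3 = 189.

189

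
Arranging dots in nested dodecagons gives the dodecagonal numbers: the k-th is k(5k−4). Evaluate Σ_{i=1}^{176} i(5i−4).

Σ i(5i−4) = 5Σi² − 4Σi over i = 1..176.
Σi = 15576 and Σi² = 1832776.
5·1832776 − 4·15576 = 9101576.

9101576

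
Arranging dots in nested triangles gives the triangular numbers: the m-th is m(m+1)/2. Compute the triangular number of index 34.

595

The 34th triangular number is n(n+1)/2 with n = 34.
34·35/2 = 1190/2 = 595.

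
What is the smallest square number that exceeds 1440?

Solve n² > 1440 for integer n.
The largest n with value ≤ 1440 is 37 (since 1369 ≤ 1440 < 1444), so the first above is n = 38, value 1444.

1444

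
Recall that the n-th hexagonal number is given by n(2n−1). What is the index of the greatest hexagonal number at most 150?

Solve n(2n−1) ≤ 150 for integer n.
n = 8 gives 120 ≤ 150, while n = 9 gives 153 > 150; so the answer is index 8.

8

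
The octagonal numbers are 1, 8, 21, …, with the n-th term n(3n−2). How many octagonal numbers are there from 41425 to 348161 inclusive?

224

The n-th octagonal number is n(3n−2).
Smallest index with value ≥ 41425: n = 118 (giving 41536).
Largest index with value ≤ 348161: n = 341 (giving 348161).
Indices 118 through 341: 224 terms.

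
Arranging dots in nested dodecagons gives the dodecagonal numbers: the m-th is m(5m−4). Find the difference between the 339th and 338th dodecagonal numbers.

Consecutive dodecagonal numbers differ by 10n − 9: here 10·339 − 9 = 3381.

3381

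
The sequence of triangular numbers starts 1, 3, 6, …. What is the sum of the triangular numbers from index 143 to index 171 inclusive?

360702

Σ i(i+1)/2 = (Σi² + Σi) / 2 over i = 143..171.
Σi = 14706 − 10153 = 4553 and Σi² = 1681386 − 964535 = 716851.
(1·716851 + 1·4553) / 2 = 721404/2 = 360702.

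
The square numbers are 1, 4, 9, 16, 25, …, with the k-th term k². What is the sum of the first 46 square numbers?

33511

Σ_{i=1}^{46} i² = 46·47·93/6 = 33511.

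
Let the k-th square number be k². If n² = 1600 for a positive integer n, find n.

40

We need n² = 1600, so n = √1600 = 40.
Check: 40² = 1600. ✓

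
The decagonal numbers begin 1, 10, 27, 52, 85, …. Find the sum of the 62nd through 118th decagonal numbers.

Σ i(4i−3) = 4Σi² − 3Σi over i = 62..118.
Σi = 7021 − 1891 = 5130 and Σi² = 554659 − 77531 = 477128.
4·477128 − 3·5130 = 1893122.

1893122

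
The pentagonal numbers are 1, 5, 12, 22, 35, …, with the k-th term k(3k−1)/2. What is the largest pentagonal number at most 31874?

Solve n(3n−1)/2 ≤ 31874 for integer n.
n = 145 gives 31465 ≤ 31874, while n = 146 gives 31901 > 31874; so the answer is 31465.

31465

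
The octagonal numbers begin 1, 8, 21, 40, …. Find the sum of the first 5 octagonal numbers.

135

Σ i(3i−2) = 3Σi² − 2Σi over i = 1..5.
Σi = 15 and Σi² = 55.
3·55 − 2·15 = 135.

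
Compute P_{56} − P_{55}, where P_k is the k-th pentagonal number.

166

Consecutive pentagonal numbers differ by 3n − 2: here 3·56 − 2 = 166.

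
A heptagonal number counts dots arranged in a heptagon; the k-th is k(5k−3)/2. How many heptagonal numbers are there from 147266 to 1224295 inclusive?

The n-th heptagonal number is n(5n−3)/2.
Smallest index with value ≥ 147266: n = 244 (giving 148474).
Largest index with value ≤ 1224295: n = 700 (giving 1223950).
Indices 244 through 700: 457 terms.

457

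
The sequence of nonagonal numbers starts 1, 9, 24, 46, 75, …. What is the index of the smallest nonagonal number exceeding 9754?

54

Solve n(7n−5)/2 > 9754 for integer n.
The largest n with value ≤ 9754 is 53 (since 9699 ≤ 9754 < 10071), so the first above is n = 54, value 10071.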